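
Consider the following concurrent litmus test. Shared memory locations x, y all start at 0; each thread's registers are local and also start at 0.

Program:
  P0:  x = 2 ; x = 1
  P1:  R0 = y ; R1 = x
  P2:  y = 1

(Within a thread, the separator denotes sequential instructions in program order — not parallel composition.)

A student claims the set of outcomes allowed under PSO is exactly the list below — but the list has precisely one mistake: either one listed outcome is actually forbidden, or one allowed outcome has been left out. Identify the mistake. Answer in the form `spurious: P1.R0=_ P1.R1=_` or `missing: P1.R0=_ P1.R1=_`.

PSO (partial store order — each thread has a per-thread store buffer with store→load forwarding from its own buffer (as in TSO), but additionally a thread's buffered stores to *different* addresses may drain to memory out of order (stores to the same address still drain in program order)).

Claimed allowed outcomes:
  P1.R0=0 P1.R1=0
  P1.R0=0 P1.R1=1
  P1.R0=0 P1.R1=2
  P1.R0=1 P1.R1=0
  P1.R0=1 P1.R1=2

missing: P1.R0=1 P1.R1=1

outcome vector order: (P1.R0,P1.R1)
[PSO] allowed = {0/0; 0/1; 0/2; 1/0; 1/1; 1/2}
PSO∖claimed = {1/1}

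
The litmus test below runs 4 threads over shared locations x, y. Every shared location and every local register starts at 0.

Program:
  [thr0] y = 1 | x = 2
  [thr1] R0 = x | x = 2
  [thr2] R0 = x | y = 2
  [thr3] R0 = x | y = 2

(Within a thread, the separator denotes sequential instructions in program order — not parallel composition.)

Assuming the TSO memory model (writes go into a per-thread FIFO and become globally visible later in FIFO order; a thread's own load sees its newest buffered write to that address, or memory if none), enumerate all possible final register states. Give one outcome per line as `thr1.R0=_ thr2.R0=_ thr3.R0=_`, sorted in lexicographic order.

outcome vector order: (thr1.R0,thr2.R0,thr3.R0)
|TSO outcomes| = 8

thr1.R0=0 thr2.R0=0 thr3.R0=0
thr1.R0=0 thr2.R0=0 thr3.R0=2
thr1.R0=0 thr2.R0=2 thr3.R0=0
thr1.R0=0 thr2.R0=2 thr3.R0=2
thr1.R0=2 thr2.R0=0 thr3.R0=0
thr1.R0=2 thr2.R0=0 thr3.R0=2
thr1.R0=2 thr2.R0=2 thr3.R0=0
thr1.R0=2 thr2.R0=2 thr3.R0=2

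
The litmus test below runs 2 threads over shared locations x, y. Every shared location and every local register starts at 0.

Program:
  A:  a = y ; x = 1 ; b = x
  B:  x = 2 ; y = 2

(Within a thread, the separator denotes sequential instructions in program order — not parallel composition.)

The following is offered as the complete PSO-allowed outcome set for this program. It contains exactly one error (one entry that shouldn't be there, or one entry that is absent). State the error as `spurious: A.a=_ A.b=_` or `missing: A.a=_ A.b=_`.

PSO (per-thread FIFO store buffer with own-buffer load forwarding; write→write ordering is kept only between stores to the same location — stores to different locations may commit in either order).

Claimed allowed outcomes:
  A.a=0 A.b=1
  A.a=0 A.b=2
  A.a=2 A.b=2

outcome vector order: (A.a,A.b)
[PSO] allowed = {(0,1), (0,2), (2,1), (2,2)}
PSO∖claimed = {(2,1)}

missing: A.a=2 A.b=1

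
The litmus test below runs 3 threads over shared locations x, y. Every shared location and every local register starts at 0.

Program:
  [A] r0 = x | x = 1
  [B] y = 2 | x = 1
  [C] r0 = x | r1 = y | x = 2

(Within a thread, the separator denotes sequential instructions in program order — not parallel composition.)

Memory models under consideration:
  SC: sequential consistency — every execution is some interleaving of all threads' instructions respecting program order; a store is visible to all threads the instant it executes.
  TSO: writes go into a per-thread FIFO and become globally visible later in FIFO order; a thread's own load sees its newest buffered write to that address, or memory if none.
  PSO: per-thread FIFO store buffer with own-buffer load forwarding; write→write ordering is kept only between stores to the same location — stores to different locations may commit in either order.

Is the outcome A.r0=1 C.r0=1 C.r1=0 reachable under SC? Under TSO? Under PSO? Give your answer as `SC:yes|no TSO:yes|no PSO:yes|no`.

outcome vector order: (A.r0,C.r0,C.r1)
under SC → 0/0/0, 0/0/2, 0/1/0, 0/1/2, 1/0/0, 1/0/2, 1/1/2, 2/0/0, 2/0/2, 2/1/2
under TSO → 0/0/0, 0/0/2, 0/1/0, 0/1/2, 1/0/0, 1/0/2, 1/1/2, 2/0/0, 2/0/2, 2/1/2
under PSO → 0/0/0, 0/0/2, 0/1/0, 0/1/2, 1/0/0, 1/0/2, 1/1/0, 1/1/2, 2/0/0, 2/0/2, 2/1/0, 2/1/2
target 1/1/0 ∈ {PSO}

SC:no TSO:no PSO:yes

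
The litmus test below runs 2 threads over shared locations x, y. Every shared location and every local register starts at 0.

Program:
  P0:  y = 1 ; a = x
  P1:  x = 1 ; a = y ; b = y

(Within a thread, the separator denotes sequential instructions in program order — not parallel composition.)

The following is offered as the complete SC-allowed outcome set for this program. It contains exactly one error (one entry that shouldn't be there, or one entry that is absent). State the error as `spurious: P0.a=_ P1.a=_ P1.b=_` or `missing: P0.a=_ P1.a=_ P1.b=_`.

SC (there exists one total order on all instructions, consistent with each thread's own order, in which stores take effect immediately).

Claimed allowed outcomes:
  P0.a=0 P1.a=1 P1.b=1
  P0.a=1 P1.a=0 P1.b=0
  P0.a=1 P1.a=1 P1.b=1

missing: P0.a=1 P1.a=0 P1.b=1

outcome vector order: (P0.a,P1.a,P1.b)
under SC → 011; 100; 101; 111
SC∖claimed = {101}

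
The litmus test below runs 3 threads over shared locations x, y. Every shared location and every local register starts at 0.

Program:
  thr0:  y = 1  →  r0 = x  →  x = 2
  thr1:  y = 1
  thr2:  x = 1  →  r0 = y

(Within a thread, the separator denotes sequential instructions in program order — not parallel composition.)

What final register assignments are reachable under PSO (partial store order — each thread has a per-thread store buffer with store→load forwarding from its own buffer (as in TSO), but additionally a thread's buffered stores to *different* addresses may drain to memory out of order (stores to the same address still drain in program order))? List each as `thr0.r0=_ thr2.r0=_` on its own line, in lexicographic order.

thr0.r0=0 thr2.r0=0
thr0.r0=0 thr2.r0=1
thr0.r0=1 thr2.r0=0
thr0.r0=1 thr2.r0=1

outcome vector order: (thr0.r0,thr2.r0)
|PSO outcomes| = 4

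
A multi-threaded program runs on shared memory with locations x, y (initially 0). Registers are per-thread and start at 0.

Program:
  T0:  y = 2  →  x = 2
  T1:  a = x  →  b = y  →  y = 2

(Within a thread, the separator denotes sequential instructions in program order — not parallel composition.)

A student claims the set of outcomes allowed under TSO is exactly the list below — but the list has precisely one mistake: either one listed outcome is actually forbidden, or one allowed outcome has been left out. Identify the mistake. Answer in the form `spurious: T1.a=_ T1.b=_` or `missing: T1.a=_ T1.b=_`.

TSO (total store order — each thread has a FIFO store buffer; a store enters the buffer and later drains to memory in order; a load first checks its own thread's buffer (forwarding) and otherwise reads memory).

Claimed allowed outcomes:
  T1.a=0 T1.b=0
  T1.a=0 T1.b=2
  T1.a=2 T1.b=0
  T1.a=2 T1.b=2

spurious: T1.a=2 T1.b=0

outcome vector order: (T1.a,T1.b)
TSO: 3 outcomes — {(0,0), (0,2), (2,2)}
claimed∖TSO = {(2,0)}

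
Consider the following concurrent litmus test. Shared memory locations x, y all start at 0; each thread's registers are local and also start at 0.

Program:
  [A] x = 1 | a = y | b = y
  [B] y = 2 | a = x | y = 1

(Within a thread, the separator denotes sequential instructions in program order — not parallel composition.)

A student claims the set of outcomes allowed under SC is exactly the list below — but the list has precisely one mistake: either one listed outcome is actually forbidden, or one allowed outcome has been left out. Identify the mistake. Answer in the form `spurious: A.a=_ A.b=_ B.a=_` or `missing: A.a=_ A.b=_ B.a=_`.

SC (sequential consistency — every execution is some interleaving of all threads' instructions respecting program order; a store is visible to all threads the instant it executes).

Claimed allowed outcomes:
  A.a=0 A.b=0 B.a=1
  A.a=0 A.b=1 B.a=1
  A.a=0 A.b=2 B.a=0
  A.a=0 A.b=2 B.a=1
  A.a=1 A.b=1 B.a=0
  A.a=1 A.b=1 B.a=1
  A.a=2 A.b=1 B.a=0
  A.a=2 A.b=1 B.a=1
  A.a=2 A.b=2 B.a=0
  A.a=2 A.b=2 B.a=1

spurious: A.a=0 A.b=2 B.a=0

outcome vector order: (A.a,A.b,B.a)
SC (9): <0 0 1>, <0 1 1>, <0 2 1>, <1 1 0>, <1 1 1>, <2 1 0>, <2 1 1>, <2 2 0>, <2 2 1>
claimed∖SC = {<0 2 0>}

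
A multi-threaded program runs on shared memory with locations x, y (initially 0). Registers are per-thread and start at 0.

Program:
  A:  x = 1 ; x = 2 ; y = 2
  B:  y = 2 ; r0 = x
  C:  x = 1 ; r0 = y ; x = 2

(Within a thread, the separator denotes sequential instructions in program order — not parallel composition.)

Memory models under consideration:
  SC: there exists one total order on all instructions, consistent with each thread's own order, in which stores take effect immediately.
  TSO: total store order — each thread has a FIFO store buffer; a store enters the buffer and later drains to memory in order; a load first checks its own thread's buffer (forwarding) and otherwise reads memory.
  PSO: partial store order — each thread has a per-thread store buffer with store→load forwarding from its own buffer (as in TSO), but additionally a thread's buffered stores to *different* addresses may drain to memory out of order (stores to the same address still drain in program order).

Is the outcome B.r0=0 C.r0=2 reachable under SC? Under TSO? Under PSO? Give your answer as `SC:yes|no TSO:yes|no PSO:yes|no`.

outcome vector order: (B.r0,C.r0)
[SC] allowed = {0/2 1/0 1/2 2/0 2/2}
[TSO] allowed = {0/0 0/2 1/0 1/2 2/0 2/2}
[PSO] allowed = {0/0 0/2 1/0 1/2 2/0 2/2}
target 0/2 ∈ {SC,TSO,PSO}

SC:yes TSO:yes PSO:yes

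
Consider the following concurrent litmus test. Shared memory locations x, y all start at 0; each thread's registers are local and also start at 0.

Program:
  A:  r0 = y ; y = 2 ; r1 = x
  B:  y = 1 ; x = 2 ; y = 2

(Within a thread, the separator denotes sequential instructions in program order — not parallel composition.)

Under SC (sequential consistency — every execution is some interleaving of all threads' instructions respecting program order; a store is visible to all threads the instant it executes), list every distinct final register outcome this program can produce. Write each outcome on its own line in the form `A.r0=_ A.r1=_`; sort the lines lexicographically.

outcome vector order: (A.r0,A.r1)
|SC outcomes| = 5

A.r0=0 A.r1=0
A.r0=0 A.r1=2
A.r0=1 A.r1=0
A.r0=1 A.r1=2
A.r0=2 A.r1=2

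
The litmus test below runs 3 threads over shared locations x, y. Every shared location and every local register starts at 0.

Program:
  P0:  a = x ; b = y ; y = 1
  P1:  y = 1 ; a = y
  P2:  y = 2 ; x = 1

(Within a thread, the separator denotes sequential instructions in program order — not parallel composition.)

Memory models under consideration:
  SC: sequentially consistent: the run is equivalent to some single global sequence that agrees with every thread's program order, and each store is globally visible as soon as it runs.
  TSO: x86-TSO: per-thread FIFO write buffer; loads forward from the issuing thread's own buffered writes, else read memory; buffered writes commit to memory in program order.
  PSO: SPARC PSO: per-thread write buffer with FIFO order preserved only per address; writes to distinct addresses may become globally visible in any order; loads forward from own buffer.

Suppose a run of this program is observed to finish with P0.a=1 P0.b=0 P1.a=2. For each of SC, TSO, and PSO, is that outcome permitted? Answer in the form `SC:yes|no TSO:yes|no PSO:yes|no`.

outcome vector order: (P0.a,P0.b,P1.a)
SC (9): <0 0 1>, <0 0 2>, <0 1 1>, <0 1 2>, <0 2 1>, <0 2 2>, <1 1 1>, <1 2 1>, <1 2 2>
TSO (9): <0 0 1>, <0 0 2>, <0 1 1>, <0 1 2>, <0 2 1>, <0 2 2>, <1 1 1>, <1 2 1>, <1 2 2>
PSO (12): <0 0 1>, <0 0 2>, <0 1 1>, <0 1 2>, <0 2 1>, <0 2 2>, <1 0 1>, <1 0 2>, <1 1 1>, <1 1 2>, <1 2 1>, <1 2 2>
target <1 0 2> ∈ {PSO}

SC:no TSO:no PSO:yes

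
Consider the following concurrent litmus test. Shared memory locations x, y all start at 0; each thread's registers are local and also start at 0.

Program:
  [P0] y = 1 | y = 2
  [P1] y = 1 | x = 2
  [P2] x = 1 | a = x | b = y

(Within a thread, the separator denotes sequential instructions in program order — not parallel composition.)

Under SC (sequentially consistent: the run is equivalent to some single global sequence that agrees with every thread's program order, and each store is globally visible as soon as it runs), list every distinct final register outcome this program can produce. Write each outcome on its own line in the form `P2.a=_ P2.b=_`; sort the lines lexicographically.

outcome vector order: (P2.a,P2.b)
|SC outcomes| = 5

P2.a=1 P2.b=0
P2.a=1 P2.b=1
P2.a=1 P2.b=2
P2.a=2 P2.b=1
P2.a=2 P2.b=2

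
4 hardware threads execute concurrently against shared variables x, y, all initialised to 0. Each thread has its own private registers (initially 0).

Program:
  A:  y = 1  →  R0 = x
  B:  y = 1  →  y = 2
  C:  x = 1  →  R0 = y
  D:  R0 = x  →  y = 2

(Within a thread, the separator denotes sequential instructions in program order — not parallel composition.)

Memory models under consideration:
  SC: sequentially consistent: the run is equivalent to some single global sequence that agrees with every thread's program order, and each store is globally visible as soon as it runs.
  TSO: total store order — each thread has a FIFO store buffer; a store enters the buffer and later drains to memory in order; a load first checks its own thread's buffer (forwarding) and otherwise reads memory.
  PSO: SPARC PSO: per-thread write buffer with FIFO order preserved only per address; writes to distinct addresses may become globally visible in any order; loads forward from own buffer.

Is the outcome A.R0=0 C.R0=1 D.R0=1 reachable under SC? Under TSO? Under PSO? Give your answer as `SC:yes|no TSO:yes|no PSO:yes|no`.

SC:yes TSO:yes PSO:yes

outcome vector order: (A.R0,C.R0,D.R0)
SC: 10 outcomes — {<0 1 0>, <0 1 1>, <0 2 0>, <0 2 1>, <1 0 0>, <1 0 1>, <1 1 0>, <1 1 1>, <1 2 0>, <1 2 1>}
TSO: 12 outcomes — {<0 0 0>, <0 0 1>, <0 1 0>, <0 1 1>, <0 2 0>, <0 2 1>, <1 0 0>, <1 0 1>, <1 1 0>, <1 1 1>, <1 2 0>, <1 2 1>}
PSO: 12 outcomes — {<0 0 0>, <0 0 1>, <0 1 0>, <0 1 1>, <0 2 0>, <0 2 1>, <1 0 0>, <1 0 1>, <1 1 0>, <1 1 1>, <1 2 0>, <1 2 1>}
target <0 1 1> ∈ {SC,TSO,PSO}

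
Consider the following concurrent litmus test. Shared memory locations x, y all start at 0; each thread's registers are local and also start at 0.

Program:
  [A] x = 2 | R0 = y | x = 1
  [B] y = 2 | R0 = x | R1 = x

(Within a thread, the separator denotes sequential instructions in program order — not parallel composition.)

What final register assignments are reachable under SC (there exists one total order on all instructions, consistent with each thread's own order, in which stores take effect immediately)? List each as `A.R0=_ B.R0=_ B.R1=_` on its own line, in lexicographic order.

A.R0=0 B.R0=1 B.R1=1
A.R0=0 B.R0=2 B.R1=1
A.R0=0 B.R0=2 B.R1=2
A.R0=2 B.R0=0 B.R1=0
A.R0=2 B.R0=0 B.R1=1
A.R0=2 B.R0=0 B.R1=2
A.R0=2 B.R0=1 B.R1=1
A.R0=2 B.R0=2 B.R1=1
A.R0=2 B.R0=2 B.R1=2

outcome vector order: (A.R0,B.R0,B.R1)
|SC outcomes| = 9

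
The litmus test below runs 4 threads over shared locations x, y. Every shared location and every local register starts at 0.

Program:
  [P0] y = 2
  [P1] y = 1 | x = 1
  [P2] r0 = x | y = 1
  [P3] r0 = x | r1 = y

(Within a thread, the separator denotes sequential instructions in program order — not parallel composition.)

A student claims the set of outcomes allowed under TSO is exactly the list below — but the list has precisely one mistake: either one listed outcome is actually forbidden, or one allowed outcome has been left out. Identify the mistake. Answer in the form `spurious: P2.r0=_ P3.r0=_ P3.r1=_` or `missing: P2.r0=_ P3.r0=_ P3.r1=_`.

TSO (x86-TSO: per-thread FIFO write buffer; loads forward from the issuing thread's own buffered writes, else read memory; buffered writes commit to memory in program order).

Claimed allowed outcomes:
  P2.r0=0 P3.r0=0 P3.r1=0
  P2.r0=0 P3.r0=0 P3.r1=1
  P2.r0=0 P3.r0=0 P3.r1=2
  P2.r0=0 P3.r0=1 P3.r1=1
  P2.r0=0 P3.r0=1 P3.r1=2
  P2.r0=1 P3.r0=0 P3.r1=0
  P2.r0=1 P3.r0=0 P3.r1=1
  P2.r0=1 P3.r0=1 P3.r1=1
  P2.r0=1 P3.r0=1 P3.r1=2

outcome vector order: (P2.r0,P3.r0,P3.r1)
under TSO → (0,0,0) (0,0,1) (0,0,2) (0,1,1) (0,1,2) (1,0,0) (1,0,1) (1,0,2) (1,1,1) (1,1,2)
TSO∖claimed = {(1,0,2)}

missing: P2.r0=1 P3.r0=0 P3.r1=2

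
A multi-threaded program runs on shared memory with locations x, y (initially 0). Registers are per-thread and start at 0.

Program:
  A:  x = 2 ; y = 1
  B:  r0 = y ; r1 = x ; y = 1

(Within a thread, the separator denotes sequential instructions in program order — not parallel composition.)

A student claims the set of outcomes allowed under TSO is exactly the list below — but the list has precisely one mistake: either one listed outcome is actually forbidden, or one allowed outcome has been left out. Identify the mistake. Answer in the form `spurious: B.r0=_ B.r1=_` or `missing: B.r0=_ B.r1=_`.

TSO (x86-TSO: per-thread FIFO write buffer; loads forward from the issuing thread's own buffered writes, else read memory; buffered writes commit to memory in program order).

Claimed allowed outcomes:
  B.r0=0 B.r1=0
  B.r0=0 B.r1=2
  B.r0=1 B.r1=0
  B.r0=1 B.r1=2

spurious: B.r0=1 B.r1=0

outcome vector order: (B.r0,B.r1)
under TSO → <0 0>; <0 2>; <1 2>
claimed∖TSO = {<1 0>}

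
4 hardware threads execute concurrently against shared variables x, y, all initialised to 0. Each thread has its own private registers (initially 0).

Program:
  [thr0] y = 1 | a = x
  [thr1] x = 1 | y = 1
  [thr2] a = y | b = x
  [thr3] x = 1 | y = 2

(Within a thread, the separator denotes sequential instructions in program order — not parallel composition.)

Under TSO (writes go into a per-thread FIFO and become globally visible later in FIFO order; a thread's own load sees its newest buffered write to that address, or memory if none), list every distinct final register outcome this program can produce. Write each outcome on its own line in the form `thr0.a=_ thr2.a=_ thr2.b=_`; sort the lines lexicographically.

outcome vector order: (thr0.a,thr2.a,thr2.b)
|TSO outcomes| = 10

thr0.a=0 thr2.a=0 thr2.b=0
thr0.a=0 thr2.a=0 thr2.b=1
thr0.a=0 thr2.a=1 thr2.b=0
thr0.a=0 thr2.a=1 thr2.b=1
thr0.a=0 thr2.a=2 thr2.b=1
thr0.a=1 thr2.a=0 thr2.b=0
thr0.a=1 thr2.a=0 thr2.b=1
thr0.a=1 thr2.a=1 thr2.b=0
thr0.a=1 thr2.a=1 thr2.b=1
thr0.a=1 thr2.a=2 thr2.b=1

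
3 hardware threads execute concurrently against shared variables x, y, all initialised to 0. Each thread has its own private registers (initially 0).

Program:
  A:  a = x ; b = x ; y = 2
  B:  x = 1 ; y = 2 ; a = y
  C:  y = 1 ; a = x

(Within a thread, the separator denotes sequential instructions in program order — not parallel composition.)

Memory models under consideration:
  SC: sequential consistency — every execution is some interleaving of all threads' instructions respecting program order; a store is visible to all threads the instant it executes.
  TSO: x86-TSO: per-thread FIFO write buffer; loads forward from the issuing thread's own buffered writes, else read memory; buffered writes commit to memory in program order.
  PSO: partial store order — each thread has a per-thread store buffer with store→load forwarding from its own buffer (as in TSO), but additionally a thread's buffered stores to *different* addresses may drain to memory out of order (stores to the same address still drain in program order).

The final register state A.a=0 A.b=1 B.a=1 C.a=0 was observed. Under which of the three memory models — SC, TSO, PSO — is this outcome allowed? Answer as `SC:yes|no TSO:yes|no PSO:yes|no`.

SC:no TSO:yes PSO:yes

outcome vector order: (A.a,A.b,B.a,C.a)
SC: 9 outcomes — {0011; 0020; 0021; 0111; 0120; 0121; 1111; 1120; 1121}
TSO: 12 outcomes — {0010; 0011; 0020; 0021; 0110; 0111; 0120; 0121; 1110; 1111; 1120; 1121}
PSO: 12 outcomes — {0010; 0011; 0020; 0021; 0110; 0111; 0120; 0121; 1110; 1111; 1120; 1121}
target 0110 ∈ {TSO,PSO}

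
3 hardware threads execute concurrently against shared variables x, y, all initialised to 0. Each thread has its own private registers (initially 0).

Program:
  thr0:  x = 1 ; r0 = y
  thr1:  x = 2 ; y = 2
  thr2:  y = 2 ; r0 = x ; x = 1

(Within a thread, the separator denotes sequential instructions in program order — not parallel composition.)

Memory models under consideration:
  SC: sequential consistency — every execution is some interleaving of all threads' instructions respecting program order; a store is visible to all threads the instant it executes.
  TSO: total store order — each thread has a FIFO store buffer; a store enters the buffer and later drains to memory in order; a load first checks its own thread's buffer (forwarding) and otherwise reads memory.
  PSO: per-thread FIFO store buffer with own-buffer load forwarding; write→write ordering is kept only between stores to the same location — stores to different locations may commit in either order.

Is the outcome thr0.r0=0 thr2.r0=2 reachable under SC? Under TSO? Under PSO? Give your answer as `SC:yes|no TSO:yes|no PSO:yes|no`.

outcome vector order: (thr0.r0,thr2.r0)
SC: 5 outcomes — {0/1 0/2 2/0 2/1 2/2}
TSO: 6 outcomes — {0/0 0/1 0/2 2/0 2/1 2/2}
PSO: 6 outcomes — {0/0 0/1 0/2 2/0 2/1 2/2}
target 0/2 ∈ {SC,TSO,PSO}

SC:yes TSO:yes PSO:yes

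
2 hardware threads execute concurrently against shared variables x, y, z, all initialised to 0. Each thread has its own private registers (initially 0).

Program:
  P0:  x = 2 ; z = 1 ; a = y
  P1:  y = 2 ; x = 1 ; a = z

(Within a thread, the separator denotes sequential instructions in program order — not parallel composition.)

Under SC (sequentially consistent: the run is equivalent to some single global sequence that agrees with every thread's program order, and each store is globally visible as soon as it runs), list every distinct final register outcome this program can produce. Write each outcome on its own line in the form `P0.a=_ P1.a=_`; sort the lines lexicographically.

outcome vector order: (P0.a,P1.a)
|SC outcomes| = 3

P0.a=0 P1.a=1
P0.a=2 P1.a=0
P0.a=2 P1.a=1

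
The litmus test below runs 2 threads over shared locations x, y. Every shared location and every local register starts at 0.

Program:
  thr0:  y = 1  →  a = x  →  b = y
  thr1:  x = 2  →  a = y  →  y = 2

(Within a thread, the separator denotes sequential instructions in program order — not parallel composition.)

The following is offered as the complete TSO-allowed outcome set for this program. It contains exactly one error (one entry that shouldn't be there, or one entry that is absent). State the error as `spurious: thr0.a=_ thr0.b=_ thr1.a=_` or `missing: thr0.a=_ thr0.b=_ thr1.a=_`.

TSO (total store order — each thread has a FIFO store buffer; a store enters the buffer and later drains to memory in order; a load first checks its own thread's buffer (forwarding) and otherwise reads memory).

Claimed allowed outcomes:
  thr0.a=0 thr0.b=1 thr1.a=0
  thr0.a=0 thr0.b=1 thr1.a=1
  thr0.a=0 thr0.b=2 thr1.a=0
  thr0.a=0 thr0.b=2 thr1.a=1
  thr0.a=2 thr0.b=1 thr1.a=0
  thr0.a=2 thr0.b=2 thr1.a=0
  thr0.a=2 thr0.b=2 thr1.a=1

missing: thr0.a=2 thr0.b=1 thr1.a=1

outcome vector order: (thr0.a,thr0.b,thr1.a)
TSO: 8 outcomes — {010; 011; 020; 021; 210; 211; 220; 221}
TSO∖claimed = {211}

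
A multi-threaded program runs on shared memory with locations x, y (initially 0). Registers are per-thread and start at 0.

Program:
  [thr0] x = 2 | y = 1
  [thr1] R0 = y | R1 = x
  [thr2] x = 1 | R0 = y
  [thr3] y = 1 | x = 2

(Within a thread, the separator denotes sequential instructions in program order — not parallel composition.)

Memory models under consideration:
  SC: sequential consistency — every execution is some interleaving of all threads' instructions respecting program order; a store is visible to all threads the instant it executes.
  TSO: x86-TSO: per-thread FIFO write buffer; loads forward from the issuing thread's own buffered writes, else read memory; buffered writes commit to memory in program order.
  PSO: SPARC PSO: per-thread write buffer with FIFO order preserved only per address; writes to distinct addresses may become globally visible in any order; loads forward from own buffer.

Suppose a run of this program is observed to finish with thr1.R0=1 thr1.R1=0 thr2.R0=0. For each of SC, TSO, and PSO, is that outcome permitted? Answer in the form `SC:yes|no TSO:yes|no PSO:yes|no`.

SC:no TSO:yes PSO:yes

outcome vector order: (thr1.R0,thr1.R1,thr2.R0)
under SC → (0,0,0), (0,0,1), (0,1,0), (0,1,1), (0,2,0), (0,2,1), (1,0,1), (1,1,0), (1,1,1), (1,2,0), (1,2,1)
under TSO → (0,0,0), (0,0,1), (0,1,0), (0,1,1), (0,2,0), (0,2,1), (1,0,0), (1,0,1), (1,1,0), (1,1,1), (1,2,0), (1,2,1)
under PSO → (0,0,0), (0,0,1), (0,1,0), (0,1,1), (0,2,0), (0,2,1), (1,0,0), (1,0,1), (1,1,0), (1,1,1), (1,2,0), (1,2,1)
target (1,0,0) ∈ {TSO,PSO}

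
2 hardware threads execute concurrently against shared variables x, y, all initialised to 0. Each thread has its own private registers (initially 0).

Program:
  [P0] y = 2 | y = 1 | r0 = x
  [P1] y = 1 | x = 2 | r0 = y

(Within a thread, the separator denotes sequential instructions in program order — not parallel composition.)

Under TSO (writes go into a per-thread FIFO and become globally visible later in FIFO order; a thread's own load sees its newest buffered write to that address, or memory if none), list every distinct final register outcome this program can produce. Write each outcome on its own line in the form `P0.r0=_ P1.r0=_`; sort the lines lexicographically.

P0.r0=0 P1.r0=1
P0.r0=0 P1.r0=2
P0.r0=2 P1.r0=1
P0.r0=2 P1.r0=2

outcome vector order: (P0.r0,P1.r0)
|TSO outcomes| = 4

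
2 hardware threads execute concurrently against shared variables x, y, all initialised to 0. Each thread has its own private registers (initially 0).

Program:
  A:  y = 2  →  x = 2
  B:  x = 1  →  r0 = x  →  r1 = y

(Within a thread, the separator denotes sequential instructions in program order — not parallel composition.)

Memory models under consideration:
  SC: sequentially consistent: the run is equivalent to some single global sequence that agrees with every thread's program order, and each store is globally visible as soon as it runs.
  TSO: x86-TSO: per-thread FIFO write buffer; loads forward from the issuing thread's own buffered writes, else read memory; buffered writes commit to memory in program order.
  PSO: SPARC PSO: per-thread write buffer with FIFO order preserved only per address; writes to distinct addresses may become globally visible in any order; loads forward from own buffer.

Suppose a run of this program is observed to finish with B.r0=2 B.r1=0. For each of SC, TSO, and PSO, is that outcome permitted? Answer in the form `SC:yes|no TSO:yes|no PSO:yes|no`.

outcome vector order: (B.r0,B.r1)
[SC] allowed = {10, 12, 22}
[TSO] allowed = {10, 12, 22}
[PSO] allowed = {10, 12, 20, 22}
target 20 ∈ {PSO}

SC:no TSO:no PSO:yes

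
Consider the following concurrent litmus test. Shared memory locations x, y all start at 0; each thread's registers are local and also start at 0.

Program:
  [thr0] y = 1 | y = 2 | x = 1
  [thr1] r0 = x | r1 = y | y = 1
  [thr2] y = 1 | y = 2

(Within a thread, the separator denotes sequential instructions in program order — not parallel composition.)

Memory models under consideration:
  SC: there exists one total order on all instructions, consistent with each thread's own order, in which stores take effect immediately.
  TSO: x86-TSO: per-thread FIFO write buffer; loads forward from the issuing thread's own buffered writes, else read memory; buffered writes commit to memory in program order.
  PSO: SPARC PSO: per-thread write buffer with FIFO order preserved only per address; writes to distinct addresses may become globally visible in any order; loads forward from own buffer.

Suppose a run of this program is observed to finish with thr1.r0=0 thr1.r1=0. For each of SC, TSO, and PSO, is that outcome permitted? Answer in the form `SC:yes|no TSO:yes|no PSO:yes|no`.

outcome vector order: (thr1.r0,thr1.r1)
[SC] allowed = {(0,0) (0,1) (0,2) (1,1) (1,2)}
[TSO] allowed = {(0,0) (0,1) (0,2) (1,1) (1,2)}
[PSO] allowed = {(0,0) (0,1) (0,2) (1,0) (1,1) (1,2)}
target (0,0) ∈ {SC,TSO,PSO}

SC:yes TSO:yes PSO:yes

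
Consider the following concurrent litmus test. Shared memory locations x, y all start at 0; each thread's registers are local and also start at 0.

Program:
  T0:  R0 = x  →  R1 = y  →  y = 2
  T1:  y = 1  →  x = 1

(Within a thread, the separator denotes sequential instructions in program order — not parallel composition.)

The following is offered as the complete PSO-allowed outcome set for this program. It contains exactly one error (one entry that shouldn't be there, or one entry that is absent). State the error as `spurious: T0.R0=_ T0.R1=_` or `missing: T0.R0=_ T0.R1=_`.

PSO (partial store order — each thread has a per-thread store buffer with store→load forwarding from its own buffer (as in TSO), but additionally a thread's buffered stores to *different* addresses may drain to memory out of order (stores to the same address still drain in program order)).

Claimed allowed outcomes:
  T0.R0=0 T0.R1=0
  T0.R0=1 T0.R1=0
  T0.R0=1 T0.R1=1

missing: T0.R0=0 T0.R1=1

outcome vector order: (T0.R0,T0.R1)
PSO (4): (0,0); (0,1); (1,0); (1,1)
PSO∖claimed = {(0,1)}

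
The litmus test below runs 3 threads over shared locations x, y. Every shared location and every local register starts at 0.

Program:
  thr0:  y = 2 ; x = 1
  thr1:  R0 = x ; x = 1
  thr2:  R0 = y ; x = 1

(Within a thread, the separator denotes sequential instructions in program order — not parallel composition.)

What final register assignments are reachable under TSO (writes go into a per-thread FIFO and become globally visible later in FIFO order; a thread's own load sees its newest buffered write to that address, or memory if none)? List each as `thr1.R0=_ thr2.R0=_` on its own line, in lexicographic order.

outcome vector order: (thr1.R0,thr2.R0)
|TSO outcomes| = 4

thr1.R0=0 thr2.R0=0
thr1.R0=0 thr2.R0=2
thr1.R0=1 thr2.R0=0
thr1.R0=1 thr2.R0=2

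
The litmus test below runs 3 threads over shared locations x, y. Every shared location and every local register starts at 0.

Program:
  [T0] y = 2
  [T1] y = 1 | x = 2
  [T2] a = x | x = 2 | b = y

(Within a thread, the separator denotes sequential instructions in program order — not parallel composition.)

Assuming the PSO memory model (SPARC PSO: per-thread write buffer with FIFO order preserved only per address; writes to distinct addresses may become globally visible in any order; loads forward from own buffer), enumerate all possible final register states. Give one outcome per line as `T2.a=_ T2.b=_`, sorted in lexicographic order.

outcome vector order: (T2.a,T2.b)
|PSO outcomes| = 6

T2.a=0 T2.b=0
T2.a=0 T2.b=1
T2.a=0 T2.b=2
T2.a=2 T2.b=0
T2.a=2 T2.b=1
T2.a=2 T2.b=2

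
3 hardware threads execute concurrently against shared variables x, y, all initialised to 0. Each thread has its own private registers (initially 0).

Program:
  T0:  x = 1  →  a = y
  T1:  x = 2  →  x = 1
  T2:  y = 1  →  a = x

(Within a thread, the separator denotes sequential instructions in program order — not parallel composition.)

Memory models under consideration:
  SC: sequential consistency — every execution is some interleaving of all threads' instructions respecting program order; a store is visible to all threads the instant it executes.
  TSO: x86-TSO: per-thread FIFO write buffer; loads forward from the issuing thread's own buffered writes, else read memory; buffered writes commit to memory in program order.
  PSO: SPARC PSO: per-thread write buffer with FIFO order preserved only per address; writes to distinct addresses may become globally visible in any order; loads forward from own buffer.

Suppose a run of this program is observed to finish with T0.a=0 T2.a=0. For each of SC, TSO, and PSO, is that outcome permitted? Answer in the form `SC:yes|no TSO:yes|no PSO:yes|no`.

outcome vector order: (T0.a,T2.a)
under SC → (0,1), (0,2), (1,0), (1,1), (1,2)
under TSO → (0,0), (0,1), (0,2), (1,0), (1,1), (1,2)
under PSO → (0,0), (0,1), (0,2), (1,0), (1,1), (1,2)
target (0,0) ∈ {TSO,PSO}

SC:no TSO:yes PSO:yes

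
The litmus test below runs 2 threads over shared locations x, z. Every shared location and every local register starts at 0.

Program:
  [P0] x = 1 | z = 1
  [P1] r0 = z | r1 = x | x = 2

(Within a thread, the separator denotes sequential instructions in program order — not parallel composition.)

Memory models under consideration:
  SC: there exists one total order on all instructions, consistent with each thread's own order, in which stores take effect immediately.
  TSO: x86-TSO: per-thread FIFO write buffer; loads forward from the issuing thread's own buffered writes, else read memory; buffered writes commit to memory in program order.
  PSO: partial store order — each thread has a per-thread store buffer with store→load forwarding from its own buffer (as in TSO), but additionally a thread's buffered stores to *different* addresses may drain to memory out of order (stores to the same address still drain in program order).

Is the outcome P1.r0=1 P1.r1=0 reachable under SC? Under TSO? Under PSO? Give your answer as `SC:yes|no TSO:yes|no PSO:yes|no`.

outcome vector order: (P1.r0,P1.r1)
under SC → 0/0 0/1 1/1
under TSO → 0/0 0/1 1/1
under PSO → 0/0 0/1 1/0 1/1
target 1/0 ∈ {PSO}

SC:no TSO:no PSO:yes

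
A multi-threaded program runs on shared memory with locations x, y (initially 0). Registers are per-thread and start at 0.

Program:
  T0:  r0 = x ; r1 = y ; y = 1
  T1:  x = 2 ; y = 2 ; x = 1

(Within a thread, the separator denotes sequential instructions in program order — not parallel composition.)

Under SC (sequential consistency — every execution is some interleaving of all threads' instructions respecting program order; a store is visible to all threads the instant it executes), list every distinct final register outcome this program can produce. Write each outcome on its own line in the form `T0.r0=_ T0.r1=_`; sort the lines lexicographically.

T0.r0=0 T0.r1=0
T0.r0=0 T0.r1=2
T0.r0=1 T0.r1=2
T0.r0=2 T0.r1=0
T0.r0=2 T0.r1=2

outcome vector order: (T0.r0,T0.r1)
|SC outcomes| = 5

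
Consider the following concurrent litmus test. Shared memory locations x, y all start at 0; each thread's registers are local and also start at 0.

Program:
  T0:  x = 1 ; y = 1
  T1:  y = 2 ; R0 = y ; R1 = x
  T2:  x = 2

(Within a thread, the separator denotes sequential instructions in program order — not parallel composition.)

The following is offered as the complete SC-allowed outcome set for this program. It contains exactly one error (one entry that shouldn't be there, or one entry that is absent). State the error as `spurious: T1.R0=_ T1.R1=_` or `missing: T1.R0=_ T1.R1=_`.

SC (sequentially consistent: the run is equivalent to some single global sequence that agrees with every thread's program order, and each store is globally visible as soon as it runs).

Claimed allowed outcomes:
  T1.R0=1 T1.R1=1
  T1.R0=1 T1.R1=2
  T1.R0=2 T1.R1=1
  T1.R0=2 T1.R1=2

missing: T1.R0=2 T1.R1=0

outcome vector order: (T1.R0,T1.R1)
under SC → 11, 12, 20, 21, 22
SC∖claimed = {20}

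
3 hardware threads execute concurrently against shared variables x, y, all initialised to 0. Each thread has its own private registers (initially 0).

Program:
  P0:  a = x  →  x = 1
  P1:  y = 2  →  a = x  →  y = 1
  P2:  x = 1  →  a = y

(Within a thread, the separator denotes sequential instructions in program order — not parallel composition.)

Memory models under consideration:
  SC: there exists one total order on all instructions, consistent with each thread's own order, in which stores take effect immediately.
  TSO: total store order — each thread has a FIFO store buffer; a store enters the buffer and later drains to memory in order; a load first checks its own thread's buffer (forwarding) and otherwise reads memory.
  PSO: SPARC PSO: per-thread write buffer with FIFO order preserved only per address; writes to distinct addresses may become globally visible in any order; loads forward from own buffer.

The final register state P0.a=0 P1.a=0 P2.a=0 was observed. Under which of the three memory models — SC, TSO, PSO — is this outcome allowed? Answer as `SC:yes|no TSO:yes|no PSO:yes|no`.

outcome vector order: (P0.a,P1.a,P2.a)
[SC] allowed = {0/0/1; 0/0/2; 0/1/0; 0/1/1; 0/1/2; 1/0/1; 1/0/2; 1/1/0; 1/1/1; 1/1/2}
[TSO] allowed = {0/0/0; 0/0/1; 0/0/2; 0/1/0; 0/1/1; 0/1/2; 1/0/0; 1/0/1; 1/0/2; 1/1/0; 1/1/1; 1/1/2}
[PSO] allowed = {0/0/0; 0/0/1; 0/0/2; 0/1/0; 0/1/1; 0/1/2; 1/0/0; 1/0/1; 1/0/2; 1/1/0; 1/1/1; 1/1/2}
target 0/0/0 ∈ {TSO,PSO}

SC:no TSO:yes PSO:yes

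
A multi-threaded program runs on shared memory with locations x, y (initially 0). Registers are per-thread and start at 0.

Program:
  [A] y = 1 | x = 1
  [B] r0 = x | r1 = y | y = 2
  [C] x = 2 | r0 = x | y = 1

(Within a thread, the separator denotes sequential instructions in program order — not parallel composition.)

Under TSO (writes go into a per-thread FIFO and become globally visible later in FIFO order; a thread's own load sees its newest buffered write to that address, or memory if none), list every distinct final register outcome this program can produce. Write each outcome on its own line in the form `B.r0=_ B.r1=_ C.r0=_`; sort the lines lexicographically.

B.r0=0 B.r1=0 C.r0=1
B.r0=0 B.r1=0 C.r0=2
B.r0=0 B.r1=1 C.r0=1
B.r0=0 B.r1=1 C.r0=2
B.r0=1 B.r1=1 C.r0=1
B.r0=1 B.r1=1 C.r0=2
B.r0=2 B.r1=0 C.r0=1
B.r0=2 B.r1=0 C.r0=2
B.r0=2 B.r1=1 C.r0=1
B.r0=2 B.r1=1 C.r0=2

outcome vector order: (B.r0,B.r1,C.r0)
|TSO outcomes| = 10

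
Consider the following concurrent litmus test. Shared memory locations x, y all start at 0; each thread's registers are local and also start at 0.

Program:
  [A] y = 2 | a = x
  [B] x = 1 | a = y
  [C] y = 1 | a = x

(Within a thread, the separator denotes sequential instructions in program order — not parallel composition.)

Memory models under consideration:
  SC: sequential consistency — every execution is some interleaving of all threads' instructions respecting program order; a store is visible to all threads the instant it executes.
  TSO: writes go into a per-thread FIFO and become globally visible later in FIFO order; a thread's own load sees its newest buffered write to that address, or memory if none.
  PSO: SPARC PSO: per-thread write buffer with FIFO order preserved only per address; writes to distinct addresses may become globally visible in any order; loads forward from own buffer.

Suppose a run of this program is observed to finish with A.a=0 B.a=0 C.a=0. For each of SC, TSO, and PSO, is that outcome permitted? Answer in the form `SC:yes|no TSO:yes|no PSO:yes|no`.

outcome vector order: (A.a,B.a,C.a)
under SC → <0 1 0> <0 1 1> <0 2 0> <0 2 1> <1 0 1> <1 1 0> <1 1 1> <1 2 0> <1 2 1>
under TSO → <0 0 0> <0 0 1> <0 1 0> <0 1 1> <0 2 0> <0 2 1> <1 0 0> <1 0 1> <1 1 0> <1 1 1> <1 2 0> <1 2 1>
under PSO → <0 0 0> <0 0 1> <0 1 0> <0 1 1> <0 2 0> <0 2 1> <1 0 0> <1 0 1> <1 1 0> <1 1 1> <1 2 0> <1 2 1>
target <0 0 0> ∈ {TSO,PSO}

SC:no TSO:yes PSO:yes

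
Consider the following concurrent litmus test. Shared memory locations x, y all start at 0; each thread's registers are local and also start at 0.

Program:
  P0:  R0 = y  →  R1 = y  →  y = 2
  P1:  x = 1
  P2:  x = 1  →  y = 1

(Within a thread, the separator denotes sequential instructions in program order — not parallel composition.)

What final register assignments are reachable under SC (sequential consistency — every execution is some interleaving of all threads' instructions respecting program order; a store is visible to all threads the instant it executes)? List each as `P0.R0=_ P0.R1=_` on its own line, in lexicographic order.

outcome vector order: (P0.R0,P0.R1)
|SC outcomes| = 3

P0.R0=0 P0.R1=0
P0.R0=0 P0.R1=1
P0.R0=1 P0.R1=1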